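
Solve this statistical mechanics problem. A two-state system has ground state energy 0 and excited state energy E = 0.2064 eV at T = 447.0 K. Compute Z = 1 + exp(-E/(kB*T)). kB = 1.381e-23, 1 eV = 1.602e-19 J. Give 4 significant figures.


Step 1: Compute beta*E = E*eV/(kB*T) = 0.2064*1.602e-19/(1.381e-23*447.0) = 5.356
Step 2: exp(-beta*E) = exp(-5.356) = 0.004718
Step 3: Z = 1 + 0.004718 = 1.005

1.005


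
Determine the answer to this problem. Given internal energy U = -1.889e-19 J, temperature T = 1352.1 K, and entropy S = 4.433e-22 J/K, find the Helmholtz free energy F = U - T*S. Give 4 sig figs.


Step 1: T*S = 1352.1 * 4.433e-22 = 5.994e-19 J
Step 2: F = U - T*S = -1.889e-19 - 5.994e-19
Step 3: F = -7.883e-19 J

-7.883e-19


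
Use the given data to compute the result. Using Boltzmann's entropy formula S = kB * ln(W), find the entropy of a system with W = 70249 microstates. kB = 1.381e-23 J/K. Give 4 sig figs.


Step 1: ln(W) = ln(70249) = 11.16
Step 2: S = kB * ln(W) = 1.381e-23 * 11.16
Step 3: S = 1.541e-22 J/K

1.541e-22


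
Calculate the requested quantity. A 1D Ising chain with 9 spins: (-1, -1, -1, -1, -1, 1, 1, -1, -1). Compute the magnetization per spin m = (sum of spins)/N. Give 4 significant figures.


Step 1: Count up spins (+1): 2, down spins (-1): 7
Step 2: Total magnetization M = 2 - 7 = -5
Step 3: m = M/N = -5/9 = -0.5556

-0.5556


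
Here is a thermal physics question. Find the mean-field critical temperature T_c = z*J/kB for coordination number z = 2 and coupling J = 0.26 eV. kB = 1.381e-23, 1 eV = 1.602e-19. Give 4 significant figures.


Step 1: z*J = 2*0.26 = 0.52 eV
Step 2: Convert to Joules: 0.52*1.602e-19 = 8.33e-20 J
Step 3: T_c = 8.33e-20 / 1.381e-23 = 6032 K

6032


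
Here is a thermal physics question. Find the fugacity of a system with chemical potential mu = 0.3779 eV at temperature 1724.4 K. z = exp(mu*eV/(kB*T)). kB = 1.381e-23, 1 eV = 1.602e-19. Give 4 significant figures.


Step 1: Convert mu to Joules: 0.3779*1.602e-19 = 6.054e-20 J
Step 2: kB*T = 1.381e-23*1724.4 = 2.381e-20 J
Step 3: mu/(kB*T) = 2.542
Step 4: z = exp(2.542) = 12.71

12.71


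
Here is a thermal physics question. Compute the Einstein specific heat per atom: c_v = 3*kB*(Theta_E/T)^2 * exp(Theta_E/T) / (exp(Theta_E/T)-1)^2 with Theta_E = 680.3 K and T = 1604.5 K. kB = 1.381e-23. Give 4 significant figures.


Step 1: x = Theta_E/T = 680.3/1604.5 = 0.424
Step 2: x^2 = 0.1798
Step 3: exp(x) = 1.528
Step 4: c_v = 3*1.381e-23*0.1798*1.528/(1.528-1)^2 = 4.081e-23

4.081e-23


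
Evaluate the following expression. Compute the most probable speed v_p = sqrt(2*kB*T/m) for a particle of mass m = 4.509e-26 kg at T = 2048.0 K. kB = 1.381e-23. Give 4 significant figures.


Step 1: Numerator = 2*kB*T = 2*1.381e-23*2048.0 = 5.657e-20
Step 2: Ratio = 5.657e-20 / 4.509e-26 = 1.255e+06
Step 3: v_p = sqrt(1.255e+06) = 1120 m/s

1120


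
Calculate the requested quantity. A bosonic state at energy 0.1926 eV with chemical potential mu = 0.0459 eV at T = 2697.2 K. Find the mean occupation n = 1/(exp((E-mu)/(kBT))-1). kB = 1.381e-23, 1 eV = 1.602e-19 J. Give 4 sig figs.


Step 1: (E - mu) = 0.1467 eV
Step 2: x = (E-mu)*eV/(kB*T) = 0.1467*1.602e-19/(1.381e-23*2697.2) = 0.6309
Step 3: exp(x) = 1.879
Step 4: n = 1/(exp(x)-1) = 1.137

1.137


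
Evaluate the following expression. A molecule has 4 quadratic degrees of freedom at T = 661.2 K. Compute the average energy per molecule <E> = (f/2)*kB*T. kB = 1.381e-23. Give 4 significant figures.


Step 1: f/2 = 4/2 = 2
Step 2: kB*T = 1.381e-23 * 661.2 = 9.131e-21
Step 3: <E> = 2 * 9.131e-21 = 1.826e-20 J

1.826e-20


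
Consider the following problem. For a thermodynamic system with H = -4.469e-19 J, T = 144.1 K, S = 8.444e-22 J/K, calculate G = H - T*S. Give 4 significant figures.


Step 1: T*S = 144.1 * 8.444e-22 = 1.217e-19 J
Step 2: G = H - T*S = -4.469e-19 - 1.217e-19
Step 3: G = -5.686e-19 J

-5.686e-19


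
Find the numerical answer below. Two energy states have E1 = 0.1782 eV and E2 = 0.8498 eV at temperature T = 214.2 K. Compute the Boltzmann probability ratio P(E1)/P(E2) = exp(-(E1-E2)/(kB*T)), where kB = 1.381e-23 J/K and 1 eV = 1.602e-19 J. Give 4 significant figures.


Step 1: Compute energy difference dE = E1 - E2 = 0.1782 - 0.8498 = -0.6716 eV
Step 2: Convert to Joules: dE_J = -0.6716 * 1.602e-19 = -1.076e-19 J
Step 3: Compute exponent = -dE_J / (kB * T) = -(-1.076e-19) / (1.381e-23 * 214.2) = 36.37
Step 4: P(E1)/P(E2) = exp(36.37) = 6.25e+15

6.25e+15


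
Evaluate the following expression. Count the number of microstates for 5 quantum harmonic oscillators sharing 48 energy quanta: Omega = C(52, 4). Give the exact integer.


Step 1: Use binomial coefficient C(52, 4)
Step 2: Numerator = 52! / 48!
Step 3: Denominator = 4!
Step 4: Omega = 270725

270725


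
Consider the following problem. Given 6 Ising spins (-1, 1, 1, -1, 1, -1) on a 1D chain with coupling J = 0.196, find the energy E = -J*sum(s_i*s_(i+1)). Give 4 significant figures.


Step 1: Nearest-neighbor products: -1, 1, -1, -1, -1
Step 2: Sum of products = -3
Step 3: E = -0.196 * -3 = 0.588

0.588


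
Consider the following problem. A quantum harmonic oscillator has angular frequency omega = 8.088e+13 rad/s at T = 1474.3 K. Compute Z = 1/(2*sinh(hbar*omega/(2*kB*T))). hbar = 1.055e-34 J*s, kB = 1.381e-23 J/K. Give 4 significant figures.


Step 1: Compute x = hbar*omega/(kB*T) = 1.055e-34*8.088e+13/(1.381e-23*1474.3) = 0.4191
Step 2: x/2 = 0.2095
Step 3: sinh(x/2) = 0.2111
Step 4: Z = 1/(2*0.2111) = 2.369

2.369


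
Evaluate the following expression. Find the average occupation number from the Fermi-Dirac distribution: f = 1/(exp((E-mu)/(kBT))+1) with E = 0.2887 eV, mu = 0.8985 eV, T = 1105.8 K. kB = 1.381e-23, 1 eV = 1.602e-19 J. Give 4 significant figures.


Step 1: (E - mu) = 0.2887 - 0.8985 = -0.6098 eV
Step 2: Convert: (E-mu)*eV = -9.769e-20 J
Step 3: x = (E-mu)*eV/(kB*T) = -6.397
Step 4: f = 1/(exp(-6.397)+1) = 0.9983

0.9983


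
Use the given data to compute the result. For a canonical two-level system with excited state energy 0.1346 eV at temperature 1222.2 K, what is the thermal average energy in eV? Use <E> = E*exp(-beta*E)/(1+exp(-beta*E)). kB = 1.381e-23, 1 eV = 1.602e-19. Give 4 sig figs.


Step 1: beta*E = 0.1346*1.602e-19/(1.381e-23*1222.2) = 1.278
Step 2: exp(-beta*E) = 0.2787
Step 3: <E> = 0.1346*0.2787/(1+0.2787) = 0.02934 eV

0.02934


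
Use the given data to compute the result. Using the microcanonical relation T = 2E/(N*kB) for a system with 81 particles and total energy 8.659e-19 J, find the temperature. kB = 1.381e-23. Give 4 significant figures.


Step 1: Numerator = 2*E = 2*8.659e-19 = 1.732e-18 J
Step 2: Denominator = N*kB = 81*1.381e-23 = 1.119e-21
Step 3: T = 1.732e-18 / 1.119e-21 = 1548 K

1548


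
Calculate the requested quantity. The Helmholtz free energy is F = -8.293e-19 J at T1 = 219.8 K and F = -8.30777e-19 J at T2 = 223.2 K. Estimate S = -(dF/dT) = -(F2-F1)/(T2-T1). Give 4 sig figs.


Step 1: dF = F2 - F1 = -8.30777e-19 - (-8.293e-19) = -1.477e-21 J
Step 2: dT = T2 - T1 = 223.2 - 219.8 = 3.4 K
Step 3: S = -dF/dT = -(-1.477e-21)/3.4 = 4.344e-22 J/K

4.344e-22


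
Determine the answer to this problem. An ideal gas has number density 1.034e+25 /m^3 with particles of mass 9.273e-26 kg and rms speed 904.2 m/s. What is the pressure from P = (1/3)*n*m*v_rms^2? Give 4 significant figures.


Step 1: v_rms^2 = 904.2^2 = 8.176e+05
Step 2: n*m = 1.034e+25*9.273e-26 = 0.9588
Step 3: P = (1/3)*0.9588*8.176e+05 = 2.613e+05 Pa

2.613e+05


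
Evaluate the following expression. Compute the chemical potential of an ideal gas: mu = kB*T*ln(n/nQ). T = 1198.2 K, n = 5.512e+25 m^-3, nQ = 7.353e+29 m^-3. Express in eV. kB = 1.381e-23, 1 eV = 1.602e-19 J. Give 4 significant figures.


Step 1: n/nQ = 5.512e+25/7.353e+29 = 7.496e-05
Step 2: ln(n/nQ) = -9.499
Step 3: mu = kB*T*ln(n/nQ) = 1.655e-20*-9.499 = -1.572e-19 J
Step 4: Convert to eV: -1.572e-19/1.602e-19 = -0.9811 eV

-0.9811


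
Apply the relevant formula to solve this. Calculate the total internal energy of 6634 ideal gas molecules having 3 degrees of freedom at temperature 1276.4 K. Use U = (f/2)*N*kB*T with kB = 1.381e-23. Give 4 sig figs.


Step 1: f/2 = 3/2 = 1.5
Step 2: N*kB*T = 6634*1.381e-23*1276.4 = 1.169e-16
Step 3: U = 1.5 * 1.169e-16 = 1.754e-16 J

1.754e-16


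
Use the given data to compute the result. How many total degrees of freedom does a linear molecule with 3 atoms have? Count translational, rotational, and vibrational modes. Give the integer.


Step 1: Translational DOF = 3
Step 2: Rotational DOF (linear) = 2
Step 3: Vibrational DOF = 3*3 - 5 = 4
Step 4: Total = 3 + 2 + 4 = 9

9


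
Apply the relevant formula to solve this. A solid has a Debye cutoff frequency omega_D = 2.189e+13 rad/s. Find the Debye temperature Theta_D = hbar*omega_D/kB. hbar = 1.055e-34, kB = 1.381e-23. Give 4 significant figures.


Step 1: hbar*omega_D = 1.055e-34 * 2.189e+13 = 2.309e-21 J
Step 2: Theta_D = 2.309e-21 / 1.381e-23
Step 3: Theta_D = 167.2 K

167.2


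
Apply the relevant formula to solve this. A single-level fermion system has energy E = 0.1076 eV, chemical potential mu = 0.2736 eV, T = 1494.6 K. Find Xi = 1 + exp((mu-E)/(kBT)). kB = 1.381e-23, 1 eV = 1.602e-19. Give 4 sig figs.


Step 1: (mu - E) = 0.2736 - 0.1076 = 0.166 eV
Step 2: x = (mu-E)*eV/(kB*T) = 0.166*1.602e-19/(1.381e-23*1494.6) = 1.288
Step 3: exp(x) = 3.627
Step 4: Xi = 1 + 3.627 = 4.627

4.627


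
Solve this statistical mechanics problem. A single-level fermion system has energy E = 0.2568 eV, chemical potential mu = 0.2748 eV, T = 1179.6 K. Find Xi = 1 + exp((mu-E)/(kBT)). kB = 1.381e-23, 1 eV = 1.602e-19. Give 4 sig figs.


Step 1: (mu - E) = 0.2748 - 0.2568 = 0.018 eV
Step 2: x = (mu-E)*eV/(kB*T) = 0.018*1.602e-19/(1.381e-23*1179.6) = 0.177
Step 3: exp(x) = 1.194
Step 4: Xi = 1 + 1.194 = 2.194

2.194


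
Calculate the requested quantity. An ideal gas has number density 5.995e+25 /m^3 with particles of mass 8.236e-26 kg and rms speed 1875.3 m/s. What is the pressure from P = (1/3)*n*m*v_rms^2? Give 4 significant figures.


Step 1: v_rms^2 = 1875.3^2 = 3.517e+06
Step 2: n*m = 5.995e+25*8.236e-26 = 4.937
Step 3: P = (1/3)*4.937*3.517e+06 = 5.788e+06 Pa

5.788e+06


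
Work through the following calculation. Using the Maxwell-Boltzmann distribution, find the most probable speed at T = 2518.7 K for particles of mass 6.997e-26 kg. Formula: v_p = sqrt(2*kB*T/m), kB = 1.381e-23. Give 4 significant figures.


Step 1: Numerator = 2*kB*T = 2*1.381e-23*2518.7 = 6.957e-20
Step 2: Ratio = 6.957e-20 / 6.997e-26 = 9.942e+05
Step 3: v_p = sqrt(9.942e+05) = 997.1 m/s

997.1


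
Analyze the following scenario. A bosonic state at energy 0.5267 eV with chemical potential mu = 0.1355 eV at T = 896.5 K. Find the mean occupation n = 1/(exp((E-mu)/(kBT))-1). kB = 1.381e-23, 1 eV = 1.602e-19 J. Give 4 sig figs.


Step 1: (E - mu) = 0.3912 eV
Step 2: x = (E-mu)*eV/(kB*T) = 0.3912*1.602e-19/(1.381e-23*896.5) = 5.062
Step 3: exp(x) = 157.9
Step 4: n = 1/(exp(x)-1) = 0.006374

0.006374


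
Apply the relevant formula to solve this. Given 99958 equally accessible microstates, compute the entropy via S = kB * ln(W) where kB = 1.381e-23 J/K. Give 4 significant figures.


Step 1: ln(W) = ln(99958) = 11.51
Step 2: S = kB * ln(W) = 1.381e-23 * 11.51
Step 3: S = 1.59e-22 J/K

1.59e-22


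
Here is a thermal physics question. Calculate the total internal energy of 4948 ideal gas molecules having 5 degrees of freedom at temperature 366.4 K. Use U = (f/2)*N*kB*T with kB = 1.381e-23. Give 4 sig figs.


Step 1: f/2 = 5/2 = 2.5
Step 2: N*kB*T = 4948*1.381e-23*366.4 = 2.504e-17
Step 3: U = 2.5 * 2.504e-17 = 6.259e-17 J

6.259e-17


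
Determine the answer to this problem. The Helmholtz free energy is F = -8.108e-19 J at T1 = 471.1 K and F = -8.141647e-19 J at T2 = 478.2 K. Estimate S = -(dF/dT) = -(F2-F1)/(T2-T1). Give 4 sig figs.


Step 1: dF = F2 - F1 = -8.141647e-19 - (-8.108e-19) = -3.3647e-21 J
Step 2: dT = T2 - T1 = 478.2 - 471.1 = 7.1 K
Step 3: S = -dF/dT = -(-3.3647e-21)/7.1 = 4.739e-22 J/K

4.739e-22


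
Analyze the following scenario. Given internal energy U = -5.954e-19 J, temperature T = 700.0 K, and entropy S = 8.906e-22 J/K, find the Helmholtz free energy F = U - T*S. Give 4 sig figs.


Step 1: T*S = 700.0 * 8.906e-22 = 6.234e-19 J
Step 2: F = U - T*S = -5.954e-19 - 6.234e-19
Step 3: F = -1.219e-18 J

-1.219e-18


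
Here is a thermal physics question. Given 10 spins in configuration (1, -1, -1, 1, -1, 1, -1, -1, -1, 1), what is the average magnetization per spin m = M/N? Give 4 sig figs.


Step 1: Count up spins (+1): 4, down spins (-1): 6
Step 2: Total magnetization M = 4 - 6 = -2
Step 3: m = M/N = -2/10 = -0.2

-0.2


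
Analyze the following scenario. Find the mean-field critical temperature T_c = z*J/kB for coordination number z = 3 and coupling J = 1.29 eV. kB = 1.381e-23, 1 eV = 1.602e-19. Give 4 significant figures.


Step 1: z*J = 3*1.29 = 3.87 eV
Step 2: Convert to Joules: 3.87*1.602e-19 = 6.2e-19 J
Step 3: T_c = 6.2e-19 / 1.381e-23 = 4.489e+04 K

4.489e+04


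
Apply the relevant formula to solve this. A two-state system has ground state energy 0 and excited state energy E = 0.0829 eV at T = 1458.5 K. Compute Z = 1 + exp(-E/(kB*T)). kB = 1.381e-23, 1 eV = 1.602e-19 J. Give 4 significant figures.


Step 1: Compute beta*E = E*eV/(kB*T) = 0.0829*1.602e-19/(1.381e-23*1458.5) = 0.6594
Step 2: exp(-beta*E) = exp(-0.6594) = 0.5172
Step 3: Z = 1 + 0.5172 = 1.517

1.517


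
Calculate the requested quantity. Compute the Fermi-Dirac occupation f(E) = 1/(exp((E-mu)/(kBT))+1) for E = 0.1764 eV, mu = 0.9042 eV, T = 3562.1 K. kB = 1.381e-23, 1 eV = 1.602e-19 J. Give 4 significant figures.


Step 1: (E - mu) = 0.1764 - 0.9042 = -0.7278 eV
Step 2: Convert: (E-mu)*eV = -1.166e-19 J
Step 3: x = (E-mu)*eV/(kB*T) = -2.37
Step 4: f = 1/(exp(-2.37)+1) = 0.9145

0.9145


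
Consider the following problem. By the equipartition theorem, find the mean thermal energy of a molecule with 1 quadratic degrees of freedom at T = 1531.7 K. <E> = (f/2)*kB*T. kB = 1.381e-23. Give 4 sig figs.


Step 1: f/2 = 1/2 = 0.5
Step 2: kB*T = 1.381e-23 * 1531.7 = 2.115e-20
Step 3: <E> = 0.5 * 2.115e-20 = 1.058e-20 J

1.058e-20


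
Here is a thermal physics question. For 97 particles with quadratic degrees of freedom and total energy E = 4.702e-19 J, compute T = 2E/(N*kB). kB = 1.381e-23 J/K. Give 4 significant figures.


Step 1: Numerator = 2*E = 2*4.702e-19 = 9.404e-19 J
Step 2: Denominator = N*kB = 97*1.381e-23 = 1.34e-21
Step 3: T = 9.404e-19 / 1.34e-21 = 702 K

702


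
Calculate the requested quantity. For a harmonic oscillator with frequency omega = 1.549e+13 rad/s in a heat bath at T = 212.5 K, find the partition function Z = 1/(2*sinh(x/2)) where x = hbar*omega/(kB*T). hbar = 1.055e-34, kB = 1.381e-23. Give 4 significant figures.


Step 1: Compute x = hbar*omega/(kB*T) = 1.055e-34*1.549e+13/(1.381e-23*212.5) = 0.5569
Step 2: x/2 = 0.2784
Step 3: sinh(x/2) = 0.282
Step 4: Z = 1/(2*0.282) = 1.773

1.773


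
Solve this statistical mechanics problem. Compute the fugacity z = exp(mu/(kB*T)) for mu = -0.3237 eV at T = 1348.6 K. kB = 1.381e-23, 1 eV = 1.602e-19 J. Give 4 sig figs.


Step 1: Convert mu to Joules: -0.3237*1.602e-19 = -5.186e-20 J
Step 2: kB*T = 1.381e-23*1348.6 = 1.862e-20 J
Step 3: mu/(kB*T) = -2.784
Step 4: z = exp(-2.784) = 0.06177

0.06177


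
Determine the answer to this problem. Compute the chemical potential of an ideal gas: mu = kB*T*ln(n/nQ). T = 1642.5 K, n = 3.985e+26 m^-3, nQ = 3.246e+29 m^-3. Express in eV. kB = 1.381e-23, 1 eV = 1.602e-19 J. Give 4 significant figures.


Step 1: n/nQ = 3.985e+26/3.246e+29 = 0.001228
Step 2: ln(n/nQ) = -6.703
Step 3: mu = kB*T*ln(n/nQ) = 2.268e-20*-6.703 = -1.52e-19 J
Step 4: Convert to eV: -1.52e-19/1.602e-19 = -0.949 eV

-0.949


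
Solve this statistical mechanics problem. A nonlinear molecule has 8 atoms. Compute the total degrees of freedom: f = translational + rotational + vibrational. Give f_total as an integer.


Step 1: Translational DOF = 3
Step 2: Rotational DOF (nonlinear) = 3
Step 3: Vibrational DOF = 3*8 - 6 = 18
Step 4: Total = 3 + 3 + 18 = 24

24


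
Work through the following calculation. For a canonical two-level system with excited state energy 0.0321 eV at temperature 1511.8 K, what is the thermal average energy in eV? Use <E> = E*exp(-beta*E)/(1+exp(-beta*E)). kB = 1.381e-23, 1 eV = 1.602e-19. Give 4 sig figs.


Step 1: beta*E = 0.0321*1.602e-19/(1.381e-23*1511.8) = 0.2463
Step 2: exp(-beta*E) = 0.7817
Step 3: <E> = 0.0321*0.7817/(1+0.7817) = 0.01408 eV

0.01408


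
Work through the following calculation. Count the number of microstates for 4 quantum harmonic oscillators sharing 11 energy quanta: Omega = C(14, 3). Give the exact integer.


Step 1: Use binomial coefficient C(14, 3)
Step 2: Numerator = 14! / 11!
Step 3: Denominator = 3!
Step 4: Omega = 364

364


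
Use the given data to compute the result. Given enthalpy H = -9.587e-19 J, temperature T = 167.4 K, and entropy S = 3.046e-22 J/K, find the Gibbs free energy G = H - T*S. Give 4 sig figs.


Step 1: T*S = 167.4 * 3.046e-22 = 5.099e-20 J
Step 2: G = H - T*S = -9.587e-19 - 5.099e-20
Step 3: G = -1.01e-18 J

-1.01e-18


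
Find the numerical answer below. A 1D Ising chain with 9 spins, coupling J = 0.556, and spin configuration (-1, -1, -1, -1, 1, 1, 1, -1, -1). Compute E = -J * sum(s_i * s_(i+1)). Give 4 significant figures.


Step 1: Nearest-neighbor products: 1, 1, 1, -1, 1, 1, -1, 1
Step 2: Sum of products = 4
Step 3: E = -0.556 * 4 = -2.224

-2.224


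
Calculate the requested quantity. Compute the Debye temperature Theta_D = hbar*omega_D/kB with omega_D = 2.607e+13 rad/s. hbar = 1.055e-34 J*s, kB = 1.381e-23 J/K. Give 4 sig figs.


Step 1: hbar*omega_D = 1.055e-34 * 2.607e+13 = 2.75e-21 J
Step 2: Theta_D = 2.75e-21 / 1.381e-23
Step 3: Theta_D = 199.2 K

199.2


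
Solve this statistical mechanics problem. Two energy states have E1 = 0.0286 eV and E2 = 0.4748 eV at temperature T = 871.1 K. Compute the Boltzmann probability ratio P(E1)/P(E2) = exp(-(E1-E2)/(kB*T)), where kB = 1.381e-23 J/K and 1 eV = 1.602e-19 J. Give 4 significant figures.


Step 1: Compute energy difference dE = E1 - E2 = 0.0286 - 0.4748 = -0.4462 eV
Step 2: Convert to Joules: dE_J = -0.4462 * 1.602e-19 = -7.148e-20 J
Step 3: Compute exponent = -dE_J / (kB * T) = -(-7.148e-20) / (1.381e-23 * 871.1) = 5.942
Step 4: P(E1)/P(E2) = exp(5.942) = 380.7

380.7


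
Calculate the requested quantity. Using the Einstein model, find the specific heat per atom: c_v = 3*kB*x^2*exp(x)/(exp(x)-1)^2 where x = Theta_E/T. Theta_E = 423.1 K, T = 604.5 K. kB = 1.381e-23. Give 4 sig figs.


Step 1: x = Theta_E/T = 423.1/604.5 = 0.6999
Step 2: x^2 = 0.4899
Step 3: exp(x) = 2.014
Step 4: c_v = 3*1.381e-23*0.4899*2.014/(2.014-1)^2 = 3.978e-23

3.978e-23


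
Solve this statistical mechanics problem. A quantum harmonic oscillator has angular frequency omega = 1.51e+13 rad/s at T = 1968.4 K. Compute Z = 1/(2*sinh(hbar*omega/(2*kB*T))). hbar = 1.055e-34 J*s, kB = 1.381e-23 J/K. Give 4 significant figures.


Step 1: Compute x = hbar*omega/(kB*T) = 1.055e-34*1.51e+13/(1.381e-23*1968.4) = 0.0586
Step 2: x/2 = 0.0293
Step 3: sinh(x/2) = 0.02931
Step 4: Z = 1/(2*0.02931) = 17.06

17.06


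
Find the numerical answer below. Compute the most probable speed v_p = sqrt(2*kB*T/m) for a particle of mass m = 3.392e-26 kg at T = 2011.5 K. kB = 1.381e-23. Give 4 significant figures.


Step 1: Numerator = 2*kB*T = 2*1.381e-23*2011.5 = 5.556e-20
Step 2: Ratio = 5.556e-20 / 3.392e-26 = 1.638e+06
Step 3: v_p = sqrt(1.638e+06) = 1280 m/s

1280


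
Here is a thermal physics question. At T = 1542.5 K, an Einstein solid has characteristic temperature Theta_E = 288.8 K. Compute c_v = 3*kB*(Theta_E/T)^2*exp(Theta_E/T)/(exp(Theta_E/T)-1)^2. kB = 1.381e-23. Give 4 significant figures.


Step 1: x = Theta_E/T = 288.8/1542.5 = 0.1872
Step 2: x^2 = 0.03505
Step 3: exp(x) = 1.206
Step 4: c_v = 3*1.381e-23*0.03505*1.206/(1.206-1)^2 = 4.131e-23

4.131e-23


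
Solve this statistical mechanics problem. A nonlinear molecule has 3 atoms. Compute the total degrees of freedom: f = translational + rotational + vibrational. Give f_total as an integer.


Step 1: Translational DOF = 3
Step 2: Rotational DOF (nonlinear) = 3
Step 3: Vibrational DOF = 3*3 - 6 = 3
Step 4: Total = 3 + 3 + 3 = 9

9


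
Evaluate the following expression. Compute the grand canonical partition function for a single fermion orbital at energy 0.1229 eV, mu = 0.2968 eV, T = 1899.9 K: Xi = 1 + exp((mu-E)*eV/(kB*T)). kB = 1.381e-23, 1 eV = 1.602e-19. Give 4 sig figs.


Step 1: (mu - E) = 0.2968 - 0.1229 = 0.1739 eV
Step 2: x = (mu-E)*eV/(kB*T) = 0.1739*1.602e-19/(1.381e-23*1899.9) = 1.062
Step 3: exp(x) = 2.892
Step 4: Xi = 1 + 2.892 = 3.892

3.892


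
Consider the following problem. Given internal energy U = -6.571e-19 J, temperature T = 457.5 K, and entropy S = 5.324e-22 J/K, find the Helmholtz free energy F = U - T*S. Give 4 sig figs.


Step 1: T*S = 457.5 * 5.324e-22 = 2.436e-19 J
Step 2: F = U - T*S = -6.571e-19 - 2.436e-19
Step 3: F = -9.007e-19 J

-9.007e-19


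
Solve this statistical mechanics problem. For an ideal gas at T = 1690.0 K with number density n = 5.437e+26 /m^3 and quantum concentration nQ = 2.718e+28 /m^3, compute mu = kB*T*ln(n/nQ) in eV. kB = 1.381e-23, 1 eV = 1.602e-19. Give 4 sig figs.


Step 1: n/nQ = 5.437e+26/2.718e+28 = 0.02
Step 2: ln(n/nQ) = -3.912
Step 3: mu = kB*T*ln(n/nQ) = 2.334e-20*-3.912 = -9.13e-20 J
Step 4: Convert to eV: -9.13e-20/1.602e-19 = -0.5699 eV

-0.5699


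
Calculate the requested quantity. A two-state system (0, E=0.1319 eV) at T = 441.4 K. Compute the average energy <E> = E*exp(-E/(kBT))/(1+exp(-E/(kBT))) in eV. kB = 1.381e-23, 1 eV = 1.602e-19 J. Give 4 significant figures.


Step 1: beta*E = 0.1319*1.602e-19/(1.381e-23*441.4) = 3.466
Step 2: exp(-beta*E) = 0.03123
Step 3: <E> = 0.1319*0.03123/(1+0.03123) = 0.003994 eV

0.003994


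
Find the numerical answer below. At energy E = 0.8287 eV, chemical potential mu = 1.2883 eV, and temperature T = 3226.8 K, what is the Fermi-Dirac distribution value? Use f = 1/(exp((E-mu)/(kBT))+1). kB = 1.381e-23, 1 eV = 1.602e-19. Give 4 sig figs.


Step 1: (E - mu) = 0.8287 - 1.2883 = -0.4596 eV
Step 2: Convert: (E-mu)*eV = -7.363e-20 J
Step 3: x = (E-mu)*eV/(kB*T) = -1.652
Step 4: f = 1/(exp(-1.652)+1) = 0.8392

0.8392


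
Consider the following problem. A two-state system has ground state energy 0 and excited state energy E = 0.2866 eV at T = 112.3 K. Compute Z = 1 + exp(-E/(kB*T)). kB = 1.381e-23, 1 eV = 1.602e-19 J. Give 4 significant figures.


Step 1: Compute beta*E = E*eV/(kB*T) = 0.2866*1.602e-19/(1.381e-23*112.3) = 29.61
Step 2: exp(-beta*E) = exp(-29.61) = 1.389e-13
Step 3: Z = 1 + 1.389e-13 = 1

1


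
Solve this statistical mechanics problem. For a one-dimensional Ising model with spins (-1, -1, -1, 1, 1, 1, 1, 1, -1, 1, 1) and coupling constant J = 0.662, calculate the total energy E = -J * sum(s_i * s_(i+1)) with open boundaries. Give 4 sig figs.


Step 1: Nearest-neighbor products: 1, 1, -1, 1, 1, 1, 1, -1, -1, 1
Step 2: Sum of products = 4
Step 3: E = -0.662 * 4 = -2.648

-2.648


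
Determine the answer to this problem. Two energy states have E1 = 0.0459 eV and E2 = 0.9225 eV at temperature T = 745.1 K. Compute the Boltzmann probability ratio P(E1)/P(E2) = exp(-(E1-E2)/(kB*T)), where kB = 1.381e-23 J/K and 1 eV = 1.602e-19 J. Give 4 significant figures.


Step 1: Compute energy difference dE = E1 - E2 = 0.0459 - 0.9225 = -0.8766 eV
Step 2: Convert to Joules: dE_J = -0.8766 * 1.602e-19 = -1.404e-19 J
Step 3: Compute exponent = -dE_J / (kB * T) = -(-1.404e-19) / (1.381e-23 * 745.1) = 13.65
Step 4: P(E1)/P(E2) = exp(13.65) = 8.454e+05

8.454e+05


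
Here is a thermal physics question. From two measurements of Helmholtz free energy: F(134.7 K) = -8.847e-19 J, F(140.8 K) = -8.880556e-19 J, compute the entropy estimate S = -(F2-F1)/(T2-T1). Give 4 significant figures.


Step 1: dF = F2 - F1 = -8.880556e-19 - (-8.847e-19) = -3.3556e-21 J
Step 2: dT = T2 - T1 = 140.8 - 134.7 = 6.1 K
Step 3: S = -dF/dT = -(-3.3556e-21)/6.1 = 5.501e-22 J/K

5.501e-22


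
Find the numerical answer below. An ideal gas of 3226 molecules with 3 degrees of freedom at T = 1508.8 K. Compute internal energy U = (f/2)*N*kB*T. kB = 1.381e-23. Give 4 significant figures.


Step 1: f/2 = 3/2 = 1.5
Step 2: N*kB*T = 3226*1.381e-23*1508.8 = 6.722e-17
Step 3: U = 1.5 * 6.722e-17 = 1.008e-16 J

1.008e-16


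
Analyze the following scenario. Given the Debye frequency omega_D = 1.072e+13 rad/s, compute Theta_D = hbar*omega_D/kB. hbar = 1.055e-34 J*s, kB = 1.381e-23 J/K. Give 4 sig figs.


Step 1: hbar*omega_D = 1.055e-34 * 1.072e+13 = 1.131e-21 J
Step 2: Theta_D = 1.131e-21 / 1.381e-23
Step 3: Theta_D = 81.89 K

81.89


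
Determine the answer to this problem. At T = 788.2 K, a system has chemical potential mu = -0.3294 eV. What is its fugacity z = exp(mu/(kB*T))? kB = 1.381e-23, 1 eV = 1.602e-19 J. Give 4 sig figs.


Step 1: Convert mu to Joules: -0.3294*1.602e-19 = -5.277e-20 J
Step 2: kB*T = 1.381e-23*788.2 = 1.089e-20 J
Step 3: mu/(kB*T) = -4.848
Step 4: z = exp(-4.848) = 0.007845

0.007845


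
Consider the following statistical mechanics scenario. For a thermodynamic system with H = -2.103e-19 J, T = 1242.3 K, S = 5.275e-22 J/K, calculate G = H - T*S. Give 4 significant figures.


Step 1: T*S = 1242.3 * 5.275e-22 = 6.553e-19 J
Step 2: G = H - T*S = -2.103e-19 - 6.553e-19
Step 3: G = -8.656e-19 J

-8.656e-19


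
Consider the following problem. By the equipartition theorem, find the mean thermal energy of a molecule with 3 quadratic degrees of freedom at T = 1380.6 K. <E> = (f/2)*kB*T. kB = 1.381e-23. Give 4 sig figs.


Step 1: f/2 = 3/2 = 1.5
Step 2: kB*T = 1.381e-23 * 1380.6 = 1.907e-20
Step 3: <E> = 1.5 * 1.907e-20 = 2.86e-20 J

2.86e-20


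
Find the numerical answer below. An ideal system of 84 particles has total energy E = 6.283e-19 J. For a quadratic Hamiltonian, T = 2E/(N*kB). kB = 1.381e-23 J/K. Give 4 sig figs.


Step 1: Numerator = 2*E = 2*6.283e-19 = 1.257e-18 J
Step 2: Denominator = N*kB = 84*1.381e-23 = 1.16e-21
Step 3: T = 1.257e-18 / 1.16e-21 = 1083 K

1083


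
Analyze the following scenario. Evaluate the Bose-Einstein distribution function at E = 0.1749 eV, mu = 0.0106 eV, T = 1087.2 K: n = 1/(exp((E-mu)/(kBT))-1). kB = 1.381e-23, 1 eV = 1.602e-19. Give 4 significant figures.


Step 1: (E - mu) = 0.1643 eV
Step 2: x = (E-mu)*eV/(kB*T) = 0.1643*1.602e-19/(1.381e-23*1087.2) = 1.753
Step 3: exp(x) = 5.772
Step 4: n = 1/(exp(x)-1) = 0.2095

0.2095


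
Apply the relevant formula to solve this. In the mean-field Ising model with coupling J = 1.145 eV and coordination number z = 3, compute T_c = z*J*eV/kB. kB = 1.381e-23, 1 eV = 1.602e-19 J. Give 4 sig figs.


Step 1: z*J = 3*1.145 = 3.435 eV
Step 2: Convert to Joules: 3.435*1.602e-19 = 5.503e-19 J
Step 3: T_c = 5.503e-19 / 1.381e-23 = 3.985e+04 K

3.985e+04


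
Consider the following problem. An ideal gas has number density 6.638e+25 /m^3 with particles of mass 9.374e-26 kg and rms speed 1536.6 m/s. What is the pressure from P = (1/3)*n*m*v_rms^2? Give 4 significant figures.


Step 1: v_rms^2 = 1536.6^2 = 2.361e+06
Step 2: n*m = 6.638e+25*9.374e-26 = 6.222
Step 3: P = (1/3)*6.222*2.361e+06 = 4.897e+06 Pa

4.897e+06


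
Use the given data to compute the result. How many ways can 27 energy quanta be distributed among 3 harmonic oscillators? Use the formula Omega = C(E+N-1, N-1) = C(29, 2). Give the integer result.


Step 1: Use binomial coefficient C(29, 2)
Step 2: Numerator = 29! / 27!
Step 3: Denominator = 2!
Step 4: Omega = 406

406


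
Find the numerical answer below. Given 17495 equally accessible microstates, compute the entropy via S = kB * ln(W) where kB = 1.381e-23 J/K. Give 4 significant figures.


Step 1: ln(W) = ln(17495) = 9.77
Step 2: S = kB * ln(W) = 1.381e-23 * 9.77
Step 3: S = 1.349e-22 J/K

1.349e-22


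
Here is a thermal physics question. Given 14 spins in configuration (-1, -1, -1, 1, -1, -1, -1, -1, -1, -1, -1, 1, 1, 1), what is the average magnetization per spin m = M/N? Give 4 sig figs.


Step 1: Count up spins (+1): 4, down spins (-1): 10
Step 2: Total magnetization M = 4 - 10 = -6
Step 3: m = M/N = -6/14 = -0.4286

-0.4286


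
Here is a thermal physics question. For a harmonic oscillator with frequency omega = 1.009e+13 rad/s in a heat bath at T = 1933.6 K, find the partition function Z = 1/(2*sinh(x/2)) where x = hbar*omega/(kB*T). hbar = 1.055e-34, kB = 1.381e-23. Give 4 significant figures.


Step 1: Compute x = hbar*omega/(kB*T) = 1.055e-34*1.009e+13/(1.381e-23*1933.6) = 0.03986
Step 2: x/2 = 0.01993
Step 3: sinh(x/2) = 0.01993
Step 4: Z = 1/(2*0.01993) = 25.08

25.08


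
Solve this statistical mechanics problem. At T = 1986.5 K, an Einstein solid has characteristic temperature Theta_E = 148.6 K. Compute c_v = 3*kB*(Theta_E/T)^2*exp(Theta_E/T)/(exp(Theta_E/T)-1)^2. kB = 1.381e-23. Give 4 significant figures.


Step 1: x = Theta_E/T = 148.6/1986.5 = 0.0748
Step 2: x^2 = 0.005596
Step 3: exp(x) = 1.078
Step 4: c_v = 3*1.381e-23*0.005596*1.078/(1.078-1)^2 = 4.141e-23

4.141e-23


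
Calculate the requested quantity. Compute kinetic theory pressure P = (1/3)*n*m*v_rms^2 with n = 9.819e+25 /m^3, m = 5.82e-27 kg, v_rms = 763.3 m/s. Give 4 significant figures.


Step 1: v_rms^2 = 763.3^2 = 5.826e+05
Step 2: n*m = 9.819e+25*5.82e-27 = 0.5715
Step 3: P = (1/3)*0.5715*5.826e+05 = 1.11e+05 Pa

1.11e+05


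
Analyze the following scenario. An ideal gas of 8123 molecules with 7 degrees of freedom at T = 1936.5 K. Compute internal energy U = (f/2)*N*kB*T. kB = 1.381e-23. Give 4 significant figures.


Step 1: f/2 = 7/2 = 3.5
Step 2: N*kB*T = 8123*1.381e-23*1936.5 = 2.172e-16
Step 3: U = 3.5 * 2.172e-16 = 7.603e-16 J

7.603e-16


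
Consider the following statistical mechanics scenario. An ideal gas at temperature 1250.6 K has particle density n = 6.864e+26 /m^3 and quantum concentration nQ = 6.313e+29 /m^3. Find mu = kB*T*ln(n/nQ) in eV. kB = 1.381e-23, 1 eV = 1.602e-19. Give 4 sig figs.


Step 1: n/nQ = 6.864e+26/6.313e+29 = 0.001087
Step 2: ln(n/nQ) = -6.824
Step 3: mu = kB*T*ln(n/nQ) = 1.727e-20*-6.824 = -1.179e-19 J
Step 4: Convert to eV: -1.179e-19/1.602e-19 = -0.7357 eV

-0.7357


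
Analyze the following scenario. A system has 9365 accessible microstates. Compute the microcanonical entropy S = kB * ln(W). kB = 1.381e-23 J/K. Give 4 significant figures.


Step 1: ln(W) = ln(9365) = 9.145
Step 2: S = kB * ln(W) = 1.381e-23 * 9.145
Step 3: S = 1.263e-22 J/K

1.263e-22


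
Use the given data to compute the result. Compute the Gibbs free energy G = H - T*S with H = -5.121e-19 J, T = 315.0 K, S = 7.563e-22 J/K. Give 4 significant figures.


Step 1: T*S = 315.0 * 7.563e-22 = 2.382e-19 J
Step 2: G = H - T*S = -5.121e-19 - 2.382e-19
Step 3: G = -7.503e-19 J

-7.503e-19


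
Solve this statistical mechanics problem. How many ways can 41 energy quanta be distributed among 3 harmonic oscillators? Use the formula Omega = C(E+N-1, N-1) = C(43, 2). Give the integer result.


Step 1: Use binomial coefficient C(43, 2)
Step 2: Numerator = 43! / 41!
Step 3: Denominator = 2!
Step 4: Omega = 903

903


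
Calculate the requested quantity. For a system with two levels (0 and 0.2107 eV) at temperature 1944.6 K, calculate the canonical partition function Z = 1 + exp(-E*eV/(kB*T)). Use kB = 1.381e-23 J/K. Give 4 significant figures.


Step 1: Compute beta*E = E*eV/(kB*T) = 0.2107*1.602e-19/(1.381e-23*1944.6) = 1.257
Step 2: exp(-beta*E) = exp(-1.257) = 0.2845
Step 3: Z = 1 + 0.2845 = 1.285

1.285


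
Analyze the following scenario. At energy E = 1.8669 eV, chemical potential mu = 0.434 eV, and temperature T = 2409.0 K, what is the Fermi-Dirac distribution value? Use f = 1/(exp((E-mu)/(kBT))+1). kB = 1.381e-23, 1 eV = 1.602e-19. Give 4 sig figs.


Step 1: (E - mu) = 1.8669 - 0.434 = 1.433 eV
Step 2: Convert: (E-mu)*eV = 2.296e-19 J
Step 3: x = (E-mu)*eV/(kB*T) = 6.9
Step 4: f = 1/(exp(6.9)+1) = 0.001007

0.001007


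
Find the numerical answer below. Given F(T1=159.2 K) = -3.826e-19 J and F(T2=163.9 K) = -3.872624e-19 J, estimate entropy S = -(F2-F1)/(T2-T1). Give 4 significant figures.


Step 1: dF = F2 - F1 = -3.872624e-19 - (-3.826e-19) = -4.6624e-21 J
Step 2: dT = T2 - T1 = 163.9 - 159.2 = 4.7 K
Step 3: S = -dF/dT = -(-4.6624e-21)/4.7 = 9.92e-22 J/K

9.92e-22


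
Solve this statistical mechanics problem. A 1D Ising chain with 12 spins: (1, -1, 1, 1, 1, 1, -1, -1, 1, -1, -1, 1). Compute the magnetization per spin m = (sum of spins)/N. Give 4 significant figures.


Step 1: Count up spins (+1): 7, down spins (-1): 5
Step 2: Total magnetization M = 7 - 5 = 2
Step 3: m = M/N = 2/12 = 0.1667

0.1667


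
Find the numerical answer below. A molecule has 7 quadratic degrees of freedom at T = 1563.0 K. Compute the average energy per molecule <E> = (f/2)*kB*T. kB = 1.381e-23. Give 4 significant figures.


Step 1: f/2 = 7/2 = 3.5
Step 2: kB*T = 1.381e-23 * 1563.0 = 2.159e-20
Step 3: <E> = 3.5 * 2.159e-20 = 7.555e-20 J

7.555e-20


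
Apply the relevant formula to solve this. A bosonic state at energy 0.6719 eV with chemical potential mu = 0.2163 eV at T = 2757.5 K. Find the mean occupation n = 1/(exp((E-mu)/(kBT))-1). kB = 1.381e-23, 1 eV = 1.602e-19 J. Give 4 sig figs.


Step 1: (E - mu) = 0.4556 eV
Step 2: x = (E-mu)*eV/(kB*T) = 0.4556*1.602e-19/(1.381e-23*2757.5) = 1.917
Step 3: exp(x) = 6.798
Step 4: n = 1/(exp(x)-1) = 0.1725

0.1725


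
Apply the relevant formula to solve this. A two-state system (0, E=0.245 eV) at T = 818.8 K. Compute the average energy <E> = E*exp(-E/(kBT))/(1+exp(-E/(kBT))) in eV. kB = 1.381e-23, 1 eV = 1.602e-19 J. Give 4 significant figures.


Step 1: beta*E = 0.245*1.602e-19/(1.381e-23*818.8) = 3.471
Step 2: exp(-beta*E) = 0.03109
Step 3: <E> = 0.245*0.03109/(1+0.03109) = 0.007386 eV

0.007386


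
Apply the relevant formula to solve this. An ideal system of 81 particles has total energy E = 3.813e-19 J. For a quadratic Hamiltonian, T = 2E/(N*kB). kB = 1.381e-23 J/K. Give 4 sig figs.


Step 1: Numerator = 2*E = 2*3.813e-19 = 7.626e-19 J
Step 2: Denominator = N*kB = 81*1.381e-23 = 1.119e-21
Step 3: T = 7.626e-19 / 1.119e-21 = 681.7 K

681.7


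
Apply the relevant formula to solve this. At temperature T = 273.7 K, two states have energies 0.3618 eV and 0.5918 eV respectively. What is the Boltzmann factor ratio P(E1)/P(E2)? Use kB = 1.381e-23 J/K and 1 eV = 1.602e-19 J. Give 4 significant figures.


Step 1: Compute energy difference dE = E1 - E2 = 0.3618 - 0.5918 = -0.23 eV
Step 2: Convert to Joules: dE_J = -0.23 * 1.602e-19 = -3.685e-20 J
Step 3: Compute exponent = -dE_J / (kB * T) = -(-3.685e-20) / (1.381e-23 * 273.7) = 9.748
Step 4: P(E1)/P(E2) = exp(9.748) = 1.712e+04

1.712e+04


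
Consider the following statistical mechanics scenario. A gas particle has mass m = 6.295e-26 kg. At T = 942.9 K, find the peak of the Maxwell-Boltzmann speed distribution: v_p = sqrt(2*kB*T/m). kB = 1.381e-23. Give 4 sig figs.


Step 1: Numerator = 2*kB*T = 2*1.381e-23*942.9 = 2.604e-20
Step 2: Ratio = 2.604e-20 / 6.295e-26 = 4.137e+05
Step 3: v_p = sqrt(4.137e+05) = 643.2 m/s

643.2


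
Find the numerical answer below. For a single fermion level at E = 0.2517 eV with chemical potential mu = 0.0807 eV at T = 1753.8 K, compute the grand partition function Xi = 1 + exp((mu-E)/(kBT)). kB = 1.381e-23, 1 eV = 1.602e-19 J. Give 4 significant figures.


Step 1: (mu - E) = 0.0807 - 0.2517 = -0.171 eV
Step 2: x = (mu-E)*eV/(kB*T) = -0.171*1.602e-19/(1.381e-23*1753.8) = -1.131
Step 3: exp(x) = 0.3227
Step 4: Xi = 1 + 0.3227 = 1.323

1.323


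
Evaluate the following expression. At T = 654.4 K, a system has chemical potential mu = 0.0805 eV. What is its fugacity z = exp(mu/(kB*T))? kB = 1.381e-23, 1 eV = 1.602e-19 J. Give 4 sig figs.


Step 1: Convert mu to Joules: 0.0805*1.602e-19 = 1.29e-20 J
Step 2: kB*T = 1.381e-23*654.4 = 9.037e-21 J
Step 3: mu/(kB*T) = 1.427
Step 4: z = exp(1.427) = 4.166

4.166


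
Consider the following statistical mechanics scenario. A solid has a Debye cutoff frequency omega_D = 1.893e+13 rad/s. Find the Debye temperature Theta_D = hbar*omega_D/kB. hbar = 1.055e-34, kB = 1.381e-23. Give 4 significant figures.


Step 1: hbar*omega_D = 1.055e-34 * 1.893e+13 = 1.997e-21 J
Step 2: Theta_D = 1.997e-21 / 1.381e-23
Step 3: Theta_D = 144.6 K

144.6


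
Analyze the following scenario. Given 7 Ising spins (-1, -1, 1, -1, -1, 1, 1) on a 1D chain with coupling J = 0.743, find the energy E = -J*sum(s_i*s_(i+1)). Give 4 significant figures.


Step 1: Nearest-neighbor products: 1, -1, -1, 1, -1, 1
Step 2: Sum of products = 0
Step 3: E = -0.743 * 0 = 0

0


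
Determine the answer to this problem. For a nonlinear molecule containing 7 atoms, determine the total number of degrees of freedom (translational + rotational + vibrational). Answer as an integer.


Step 1: Translational DOF = 3
Step 2: Rotational DOF (nonlinear) = 3
Step 3: Vibrational DOF = 3*7 - 6 = 15
Step 4: Total = 3 + 3 + 15 = 21

21


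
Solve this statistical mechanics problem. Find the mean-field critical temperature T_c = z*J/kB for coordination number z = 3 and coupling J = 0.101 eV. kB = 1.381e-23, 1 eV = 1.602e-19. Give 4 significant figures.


Step 1: z*J = 3*0.101 = 0.303 eV
Step 2: Convert to Joules: 0.303*1.602e-19 = 4.854e-20 J
Step 3: T_c = 4.854e-20 / 1.381e-23 = 3515 K

3515


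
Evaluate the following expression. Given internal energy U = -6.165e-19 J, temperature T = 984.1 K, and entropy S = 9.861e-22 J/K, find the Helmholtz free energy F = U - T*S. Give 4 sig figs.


Step 1: T*S = 984.1 * 9.861e-22 = 9.704e-19 J
Step 2: F = U - T*S = -6.165e-19 - 9.704e-19
Step 3: F = -1.587e-18 J

-1.587e-18


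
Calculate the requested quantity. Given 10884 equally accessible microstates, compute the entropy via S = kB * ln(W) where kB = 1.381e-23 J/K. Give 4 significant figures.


Step 1: ln(W) = ln(10884) = 9.295
Step 2: S = kB * ln(W) = 1.381e-23 * 9.295
Step 3: S = 1.284e-22 J/K

1.284e-22


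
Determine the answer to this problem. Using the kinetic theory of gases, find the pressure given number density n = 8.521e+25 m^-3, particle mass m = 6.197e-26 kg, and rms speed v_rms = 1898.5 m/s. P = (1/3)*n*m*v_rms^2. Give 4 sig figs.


Step 1: v_rms^2 = 1898.5^2 = 3.604e+06
Step 2: n*m = 8.521e+25*6.197e-26 = 5.28
Step 3: P = (1/3)*5.28*3.604e+06 = 6.344e+06 Pa

6.344e+06


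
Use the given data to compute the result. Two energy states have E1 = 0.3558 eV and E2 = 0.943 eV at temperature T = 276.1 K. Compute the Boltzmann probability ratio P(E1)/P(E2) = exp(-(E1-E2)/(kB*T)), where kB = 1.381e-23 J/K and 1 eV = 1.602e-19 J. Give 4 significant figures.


Step 1: Compute energy difference dE = E1 - E2 = 0.3558 - 0.943 = -0.5872 eV
Step 2: Convert to Joules: dE_J = -0.5872 * 1.602e-19 = -9.407e-20 J
Step 3: Compute exponent = -dE_J / (kB * T) = -(-9.407e-20) / (1.381e-23 * 276.1) = 24.67
Step 4: P(E1)/P(E2) = exp(24.67) = 5.182e+10

5.182e+10


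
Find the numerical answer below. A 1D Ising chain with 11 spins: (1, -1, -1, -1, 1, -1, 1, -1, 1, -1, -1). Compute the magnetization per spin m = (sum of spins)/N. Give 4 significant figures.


Step 1: Count up spins (+1): 4, down spins (-1): 7
Step 2: Total magnetization M = 4 - 7 = -3
Step 3: m = M/N = -3/11 = -0.2727

-0.2727


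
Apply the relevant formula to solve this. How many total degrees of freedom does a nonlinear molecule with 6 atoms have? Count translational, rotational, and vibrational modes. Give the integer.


Step 1: Translational DOF = 3
Step 2: Rotational DOF (nonlinear) = 3
Step 3: Vibrational DOF = 3*6 - 6 = 12
Step 4: Total = 3 + 3 + 12 = 18

18


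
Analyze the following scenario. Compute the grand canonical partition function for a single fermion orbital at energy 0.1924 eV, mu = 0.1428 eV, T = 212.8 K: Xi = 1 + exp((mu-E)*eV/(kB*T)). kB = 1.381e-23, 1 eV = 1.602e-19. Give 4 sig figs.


Step 1: (mu - E) = 0.1428 - 0.1924 = -0.0496 eV
Step 2: x = (mu-E)*eV/(kB*T) = -0.0496*1.602e-19/(1.381e-23*212.8) = -2.704
Step 3: exp(x) = 0.06695
Step 4: Xi = 1 + 0.06695 = 1.067

1.067
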